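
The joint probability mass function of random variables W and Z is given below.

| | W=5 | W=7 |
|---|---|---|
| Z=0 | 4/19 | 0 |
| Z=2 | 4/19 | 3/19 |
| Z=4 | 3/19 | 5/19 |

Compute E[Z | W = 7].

P(W = 7) = 8/19.
Σ Z·P over the event = 2·(3/19) + 4·(5/19) = 26/19.
E[Z | W = 7] = (26/19) / (8/19) = 13/4.

13/4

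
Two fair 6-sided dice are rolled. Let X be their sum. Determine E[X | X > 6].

P(X > 6) = 7/12.
Σ over the event: 7·1/6 + 8·5/36 + 9·1/9 + 10·1/12 + 11·1/18 + 12·1/36 = 91/18.
E[X | X > 6] = (91/18) / (7/12) = 26/3.

26/3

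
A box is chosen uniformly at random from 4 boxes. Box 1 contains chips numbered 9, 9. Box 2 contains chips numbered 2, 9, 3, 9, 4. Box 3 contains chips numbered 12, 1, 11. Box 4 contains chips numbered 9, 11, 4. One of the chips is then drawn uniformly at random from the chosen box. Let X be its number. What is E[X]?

38/5

E[X | box 1] = (9+9)/2 = 9.
E[X | box 2] = (2+9+3+9+4)/5 = 27/5.
E[X | box 3] = (12+1+11)/3 = 8.
E[X | box 4] = (9+11+4)/3 = 8.
By the law of total expectation,
E[X] = (1/4)·(9) + (1/4)·(27/5) + (1/4)·(8) + (1/4)·(8) = 38/5.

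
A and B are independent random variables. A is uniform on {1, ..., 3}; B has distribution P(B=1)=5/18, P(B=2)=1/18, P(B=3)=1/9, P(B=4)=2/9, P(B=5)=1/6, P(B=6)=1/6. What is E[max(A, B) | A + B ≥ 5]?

162/35

P(A + B ≥ 5) = 35/54.
Summing max(A,B)·P(x,y) over outcomes with A + B ≥ 5 gives 3.
E[max(A, B) | A + B ≥ 5] = (3) / (35/54) = 162/35.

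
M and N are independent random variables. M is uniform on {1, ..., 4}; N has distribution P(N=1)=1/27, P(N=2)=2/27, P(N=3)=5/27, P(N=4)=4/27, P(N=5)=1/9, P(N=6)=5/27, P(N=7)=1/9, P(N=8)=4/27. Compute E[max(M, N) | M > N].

P(M > N) = 1/9.
Summing max(M,N)·P(x,y) over outcomes with M > N gives 43/108.
E[max(M, N) | M > N] = (43/108) / (1/9) = 43/12.

43/12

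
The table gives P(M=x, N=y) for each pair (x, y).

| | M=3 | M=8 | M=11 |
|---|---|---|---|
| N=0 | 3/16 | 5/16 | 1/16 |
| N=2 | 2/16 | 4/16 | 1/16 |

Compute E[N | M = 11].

1

P(M = 11) = 1/8.
Σ N·P over the event = 0·(1/16) + 2·(1/16) = 1/8.
E[N | M = 11] = (1/8) / (1/8) = 1.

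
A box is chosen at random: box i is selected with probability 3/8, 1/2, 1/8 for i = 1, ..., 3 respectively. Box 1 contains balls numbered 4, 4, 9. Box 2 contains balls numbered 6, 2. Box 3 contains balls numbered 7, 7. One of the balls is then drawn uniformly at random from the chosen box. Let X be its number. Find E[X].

E[X | box 1] = (4+4+9)/3 = 17/3.
E[X | box 2] = (6+2)/2 = 4.
E[X | box 3] = (7+7)/2 = 7.
By the law of total expectation,
E[X] = (3/8)·(17/3) + (1/2)·(4) + (1/8)·(7) = 5.

5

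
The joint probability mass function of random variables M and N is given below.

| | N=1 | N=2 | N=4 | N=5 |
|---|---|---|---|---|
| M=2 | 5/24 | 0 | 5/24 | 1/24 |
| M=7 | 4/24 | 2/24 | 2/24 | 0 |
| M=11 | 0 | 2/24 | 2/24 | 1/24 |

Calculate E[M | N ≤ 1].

P(N ≤ 1) = 3/8.
Summing M·P(M=x,N=y) over the conditioning event gives 19/12.
E[M | N ≤ 1] = (19/12) / (3/8) = 38/9.

38/9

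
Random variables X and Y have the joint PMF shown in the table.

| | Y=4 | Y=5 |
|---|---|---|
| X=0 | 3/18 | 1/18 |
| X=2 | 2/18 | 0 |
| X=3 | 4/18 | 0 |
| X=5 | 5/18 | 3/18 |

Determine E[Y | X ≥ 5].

35/8

P(X ≥ 5) = 4/9.
Σ Y·P over the event = 4·(5/18) + 5·(3/18) = 35/18.
E[Y | X ≥ 5] = (35/18) / (4/9) = 35/8.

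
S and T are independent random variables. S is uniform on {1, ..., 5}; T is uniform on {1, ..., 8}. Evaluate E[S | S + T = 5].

5/2

Outcomes with S + T = 5: (1,4), (2,3), (3,2), (4,1), each with probability 1/40.
E[S | S + T = 5] = (1 + 2 + 3 + 4) / 4 = 5/2.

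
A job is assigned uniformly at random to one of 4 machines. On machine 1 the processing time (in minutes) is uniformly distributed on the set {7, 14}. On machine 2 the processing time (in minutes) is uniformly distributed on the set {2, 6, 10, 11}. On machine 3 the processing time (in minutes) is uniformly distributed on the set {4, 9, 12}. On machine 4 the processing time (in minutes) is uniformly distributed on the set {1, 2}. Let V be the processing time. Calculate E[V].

331/48

E[V | machine 1] = (7+14)/2 = 21/2.
E[V | machine 2] = (2+6+10+11)/4 = 29/4.
E[V | machine 3] = (4+9+12)/3 = 25/3.
E[V | machine 4] = (1+2)/2 = 3/2.
By the law of total expectation,
E[V] = (1/4)·(21/2) + (1/4)·(29/4) + (1/4)·(25/3) + (1/4)·(3/2) = 331/48.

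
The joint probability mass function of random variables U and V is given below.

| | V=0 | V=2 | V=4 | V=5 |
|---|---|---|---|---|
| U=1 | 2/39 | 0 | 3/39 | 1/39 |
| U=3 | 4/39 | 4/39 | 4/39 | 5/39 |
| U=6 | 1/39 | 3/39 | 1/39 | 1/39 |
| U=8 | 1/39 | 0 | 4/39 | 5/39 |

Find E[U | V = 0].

P(V = 0) = 8/39.
Σ U·P over the event = 1·(2/39) + 3·(4/39) + 6·(1/39) + 8·(1/39) = 28/39.
E[U | V = 0] = (28/39) / (8/39) = 7/2.

7/2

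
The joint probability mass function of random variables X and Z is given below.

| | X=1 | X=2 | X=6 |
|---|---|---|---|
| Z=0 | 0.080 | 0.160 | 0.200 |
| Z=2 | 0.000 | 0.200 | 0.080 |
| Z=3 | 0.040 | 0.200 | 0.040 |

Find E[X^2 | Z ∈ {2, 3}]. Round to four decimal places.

10.6429

P(Z ∈ {2, 3}) = 0.560.
Σ X^2·P over the event = 1·(0.040) + 4·(0.200) + 4·(0.200) + 36·(0.080) + 36·(0.040) = 5.960.
E[X^2 | Z ∈ {2, 3}] = (5.960) / (0.560) = 10.6429.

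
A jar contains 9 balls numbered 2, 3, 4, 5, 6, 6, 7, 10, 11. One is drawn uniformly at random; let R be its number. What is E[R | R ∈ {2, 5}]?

7/2

P(R ∈ {2, 5}) = 2/9.
Σ over the event: 2·1/9 + 5·1/9 = 7/9.
E[R | R ∈ {2, 5}] = (7/9) / (2/9) = 7/2.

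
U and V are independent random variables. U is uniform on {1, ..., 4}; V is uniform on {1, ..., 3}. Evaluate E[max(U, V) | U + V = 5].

P(U + V = 5) = 1/4.
Summing max(U,V)·P(x,y) over outcomes with U + V = 5 gives 5/6.
E[max(U, V) | U + V = 5] = (5/6) / (1/4) = 10/3.

10/3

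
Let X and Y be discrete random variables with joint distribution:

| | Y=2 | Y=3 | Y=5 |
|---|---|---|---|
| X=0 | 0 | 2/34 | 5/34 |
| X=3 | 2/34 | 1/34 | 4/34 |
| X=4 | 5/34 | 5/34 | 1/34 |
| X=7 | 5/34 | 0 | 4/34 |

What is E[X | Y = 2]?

61/12

P(Y = 2) = 6/17.
Summing X·P(X=x,Y=y) over the conditioning event gives 61/34.
E[X | Y = 2] = (61/34) / (6/17) = 61/12.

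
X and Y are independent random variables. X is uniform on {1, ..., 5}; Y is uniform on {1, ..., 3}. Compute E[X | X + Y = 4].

P(X + Y = 4) = 1/5.
Summing X·P(x,y) over outcomes with X + Y = 4 gives 2/5.
E[X | X + Y = 4] = (2/5) / (1/5) = 2.

2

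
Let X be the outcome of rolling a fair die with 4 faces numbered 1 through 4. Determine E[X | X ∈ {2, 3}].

5/2

P(X ∈ {2, 3}) = 1/2.
Σ over the event: 2·1/4 + 3·1/4 = 5/4.
E[X | X ∈ {2, 3}] = (5/4) / (1/2) = 5/2.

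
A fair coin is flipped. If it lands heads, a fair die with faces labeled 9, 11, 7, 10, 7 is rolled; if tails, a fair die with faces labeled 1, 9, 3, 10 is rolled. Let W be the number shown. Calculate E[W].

E[W | heads] = (9+11+7+10+7)/5 = 44/5.
E[W | tails] = (1+9+3+10)/4 = 23/4.
E[W] = (1/2)·(44/5) + (1/2)·(23/4) = 291/40.

291/40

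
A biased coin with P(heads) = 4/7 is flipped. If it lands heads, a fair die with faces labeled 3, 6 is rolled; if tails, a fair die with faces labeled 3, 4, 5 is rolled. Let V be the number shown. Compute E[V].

E[V | heads] = (3+6)/2 = 9/2.
E[V | tails] = (3+4+5)/3 = 4.
E[V] = (4/7)·(9/2) + (3/7)·(4) = 30/7.

30/7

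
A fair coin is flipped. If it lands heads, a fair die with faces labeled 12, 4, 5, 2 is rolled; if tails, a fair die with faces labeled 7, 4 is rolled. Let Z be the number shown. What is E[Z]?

E[Z | heads] = (12+4+5+2)/4 = 23/4.
E[Z | tails] = (7+4)/2 = 11/2.
By the law of total expectation,
E[Z] = (1/2)·(23/4) + (1/2)·(11/2) = 45/8.

45/8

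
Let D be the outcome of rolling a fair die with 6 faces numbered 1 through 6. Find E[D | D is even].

Given D is even, D is equally likely to be any of {2, 4, 6}.
E[D | D is even] = (2 + 4 + 6) / 3 = 4.

4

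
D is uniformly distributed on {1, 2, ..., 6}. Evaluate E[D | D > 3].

5

Given D > 3, D is equally likely to be any of {4, 5, 6}.
E[D | D > 3] = (4 + 5 + 6) / 3 = 5.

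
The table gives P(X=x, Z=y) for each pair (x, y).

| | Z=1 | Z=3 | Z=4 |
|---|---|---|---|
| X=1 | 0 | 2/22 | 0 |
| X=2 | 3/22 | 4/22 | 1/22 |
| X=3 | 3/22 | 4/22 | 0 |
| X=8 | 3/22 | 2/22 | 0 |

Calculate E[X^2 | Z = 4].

4

P(Z = 4) = 1/22.
Summing X^2·P(X=x,Z=y) over the conditioning event gives 2/11.
E[X^2 | Z = 4] = (2/11) / (1/22) = 4.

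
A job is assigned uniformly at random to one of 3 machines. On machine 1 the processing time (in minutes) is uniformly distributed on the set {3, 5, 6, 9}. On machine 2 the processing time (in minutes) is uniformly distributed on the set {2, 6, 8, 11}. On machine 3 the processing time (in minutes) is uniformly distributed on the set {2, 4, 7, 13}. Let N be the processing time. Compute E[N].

19/3

E[N | machine 1] = (3+5+6+9)/4 = 23/4.
E[N | machine 2] = (2+6+8+11)/4 = 27/4.
E[N | machine 3] = (2+4+7+13)/4 = 13/2.
By the law of total expectation,
E[N] = (1/3)·(23/4) + (1/3)·(27/4) + (1/3)·(13/2) = 19/3.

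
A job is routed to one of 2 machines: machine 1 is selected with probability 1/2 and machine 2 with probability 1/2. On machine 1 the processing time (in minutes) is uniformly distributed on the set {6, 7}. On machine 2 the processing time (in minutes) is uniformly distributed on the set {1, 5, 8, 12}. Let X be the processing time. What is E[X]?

E[X | machine 1] = (6+7)/2 = 13/2.
E[X | machine 2] = (1+5+8+12)/4 = 13/2.
E[X] = (1/2)·(13/2) + (1/2)·(13/2) = 13/2.

13/2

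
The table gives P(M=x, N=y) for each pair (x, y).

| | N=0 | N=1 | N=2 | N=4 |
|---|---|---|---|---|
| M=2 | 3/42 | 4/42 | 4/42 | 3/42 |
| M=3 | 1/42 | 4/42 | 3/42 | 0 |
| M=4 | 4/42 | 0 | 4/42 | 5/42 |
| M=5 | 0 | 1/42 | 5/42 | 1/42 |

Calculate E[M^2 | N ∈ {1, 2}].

P(N ∈ {1, 2}) = 25/42.
Σ M^2·P over the event = 4·(4/42) + 4·(4/42) + 9·(4/42) + 9·(3/42) + 16·(4/42) + 25·(1/42) + 25·(5/42) = 103/14.
E[M^2 | N ∈ {1, 2}] = (103/14) / (25/42) = 309/25.

309/25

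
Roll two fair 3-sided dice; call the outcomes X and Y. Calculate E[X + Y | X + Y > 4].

16/3

Outcomes with X + Y > 4: (2,3), (3,2), (3,3), each with probability 1/9.
E[X + Y | X + Y > 4] = (5 + 5 + 6) / 3 = 16/3.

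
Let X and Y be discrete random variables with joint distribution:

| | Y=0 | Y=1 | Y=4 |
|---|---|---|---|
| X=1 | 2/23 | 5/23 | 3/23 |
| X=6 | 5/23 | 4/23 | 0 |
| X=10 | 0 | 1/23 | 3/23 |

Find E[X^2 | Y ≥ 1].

69/2

P(Y ≥ 1) = 16/23.
Σ X^2·P over the event = 1·(5/23) + 1·(3/23) + 36·(4/23) + 100·(1/23) + 100·(3/23) = 24.
E[X^2 | Y ≥ 1] = (24) / (16/23) = 69/2.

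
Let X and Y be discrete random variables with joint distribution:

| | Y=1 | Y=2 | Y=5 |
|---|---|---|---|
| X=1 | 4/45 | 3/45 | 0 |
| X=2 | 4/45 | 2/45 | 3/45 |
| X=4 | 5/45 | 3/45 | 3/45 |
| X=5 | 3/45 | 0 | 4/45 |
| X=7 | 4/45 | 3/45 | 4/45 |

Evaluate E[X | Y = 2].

P(Y = 2) = 11/45.
Summing X·P(X=x,Y=y) over the conditioning event gives 8/9.
E[X | Y = 2] = (8/9) / (11/45) = 40/11.

40/11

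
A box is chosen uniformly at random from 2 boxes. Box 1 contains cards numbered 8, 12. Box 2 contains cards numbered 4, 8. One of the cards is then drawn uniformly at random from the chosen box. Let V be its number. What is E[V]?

E[V | box 1] = (8+12)/2 = 10.
E[V | box 2] = (4+8)/2 = 6.
By the law of total expectation,
E[V] = (1/2)·(10) + (1/2)·(6) = 8.

8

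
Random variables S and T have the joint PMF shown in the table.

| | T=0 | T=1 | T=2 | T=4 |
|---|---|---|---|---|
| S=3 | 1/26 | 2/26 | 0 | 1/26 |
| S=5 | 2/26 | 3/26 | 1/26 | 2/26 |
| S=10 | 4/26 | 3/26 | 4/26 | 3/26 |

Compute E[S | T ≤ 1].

P(T ≤ 1) = 15/26.
Σ S·P over the event = 3·(1/26) + 3·(2/26) + 5·(2/26) + 5·(3/26) + 10·(4/26) + 10·(3/26) = 4.
E[S | T ≤ 1] = (4) / (15/26) = 104/15.

104/15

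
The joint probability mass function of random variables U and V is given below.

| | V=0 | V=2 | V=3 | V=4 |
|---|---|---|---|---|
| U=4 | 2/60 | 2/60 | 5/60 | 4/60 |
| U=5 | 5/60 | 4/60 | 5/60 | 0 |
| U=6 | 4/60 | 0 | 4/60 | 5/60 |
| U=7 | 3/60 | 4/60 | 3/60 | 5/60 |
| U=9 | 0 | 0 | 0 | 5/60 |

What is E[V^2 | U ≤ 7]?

417/55

P(U ≤ 7) = 11/12.
Summing V^2·P(U=x,V=y) over the conditioning event gives 139/20.
E[V^2 | U ≤ 7] = (139/20) / (11/12) = 417/55.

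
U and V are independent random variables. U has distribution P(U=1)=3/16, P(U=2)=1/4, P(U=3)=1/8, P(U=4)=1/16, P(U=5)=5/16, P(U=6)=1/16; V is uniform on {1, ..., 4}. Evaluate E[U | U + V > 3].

P(U + V > 3) = 27/32.
Summing U·P(x,y) over outcomes with U + V > 3 gives 97/32.
E[U | U + V > 3] = (97/32) / (27/32) = 97/27.

97/27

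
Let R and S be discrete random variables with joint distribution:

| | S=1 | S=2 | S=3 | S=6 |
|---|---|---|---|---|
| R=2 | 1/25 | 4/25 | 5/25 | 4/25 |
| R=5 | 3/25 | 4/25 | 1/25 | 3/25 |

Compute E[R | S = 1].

P(S = 1) = 4/25.
Σ R·P over the event = 2·(1/25) + 5·(3/25) = 17/25.
E[R | S = 1] = (17/25) / (4/25) = 17/4.

17/4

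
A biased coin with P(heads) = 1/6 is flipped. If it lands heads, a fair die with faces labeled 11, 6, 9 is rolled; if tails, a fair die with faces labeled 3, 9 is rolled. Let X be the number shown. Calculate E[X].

E[X | heads] = (11+6+9)/3 = 26/3.
E[X | tails] = (3+9)/2 = 6.
E[X] = (1/6)·(26/3) + (5/6)·(6) = 58/9.

58/9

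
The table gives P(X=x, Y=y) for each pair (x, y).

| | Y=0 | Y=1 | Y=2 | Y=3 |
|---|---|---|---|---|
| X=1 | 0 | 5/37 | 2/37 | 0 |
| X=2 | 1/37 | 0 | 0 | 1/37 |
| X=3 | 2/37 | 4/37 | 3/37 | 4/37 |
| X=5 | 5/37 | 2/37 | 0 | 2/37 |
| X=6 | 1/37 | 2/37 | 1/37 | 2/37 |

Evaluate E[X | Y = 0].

13/3

P(Y = 0) = 9/37.
Σ X·P over the event = 2·(1/37) + 3·(2/37) + 5·(5/37) + 6·(1/37) = 39/37.
E[X | Y = 0] = (39/37) / (9/37) = 13/3.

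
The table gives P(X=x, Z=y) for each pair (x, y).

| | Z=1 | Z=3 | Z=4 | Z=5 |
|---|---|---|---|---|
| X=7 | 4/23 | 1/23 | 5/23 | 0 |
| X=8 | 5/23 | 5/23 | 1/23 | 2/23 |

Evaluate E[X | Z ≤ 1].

P(Z ≤ 1) = 9/23.
Σ X·P over the event = 7·(4/23) + 8·(5/23) = 68/23.
E[X | Z ≤ 1] = (68/23) / (9/23) = 68/9.

68/9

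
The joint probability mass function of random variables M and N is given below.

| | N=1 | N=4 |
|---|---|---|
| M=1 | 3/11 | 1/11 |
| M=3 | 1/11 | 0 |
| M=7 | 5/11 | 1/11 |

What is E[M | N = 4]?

4

P(N = 4) = 2/11.
Summing M·P(M=x,N=y) over the conditioning event gives 8/11.
E[M | N = 4] = (8/11) / (2/11) = 4.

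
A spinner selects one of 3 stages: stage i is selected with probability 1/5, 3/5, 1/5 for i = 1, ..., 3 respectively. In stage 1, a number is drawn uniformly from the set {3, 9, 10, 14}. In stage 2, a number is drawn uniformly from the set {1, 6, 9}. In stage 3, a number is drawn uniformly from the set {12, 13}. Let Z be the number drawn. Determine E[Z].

15/2

E[Z | stage 1] = (3+9+10+14)/4 = 9.
E[Z | stage 2] = (1+6+9)/3 = 16/3.
E[Z | stage 3] = (12+13)/2 = 25/2.
E[Z] = (1/5)·(9) + (3/5)·(16/3) + (1/5)·(25/2) = 15/2.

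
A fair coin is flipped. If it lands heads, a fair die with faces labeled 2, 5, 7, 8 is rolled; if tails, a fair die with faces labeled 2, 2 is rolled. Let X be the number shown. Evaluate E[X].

E[X | heads] = (2+5+7+8)/4 = 11/2.
E[X | tails] = (2+2)/2 = 2.
E[X] = (1/2)·(11/2) + (1/2)·(2) = 15/4.

15/4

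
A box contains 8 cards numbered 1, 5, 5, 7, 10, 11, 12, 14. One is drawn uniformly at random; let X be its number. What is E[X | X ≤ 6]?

P(X ≤ 6) = 3/8.
Σ over the event: 1·1/8 + 5·1/4 = 11/8.
E[X | X ≤ 6] = (11/8) / (3/8) = 11/3.

11/3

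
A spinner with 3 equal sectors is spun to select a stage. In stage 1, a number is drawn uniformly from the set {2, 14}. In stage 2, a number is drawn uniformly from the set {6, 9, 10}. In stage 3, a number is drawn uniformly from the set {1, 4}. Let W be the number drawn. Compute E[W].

E[W | stage 1] = (2+14)/2 = 8.
E[W | stage 2] = (6+9+10)/3 = 25/3.
E[W | stage 3] = (1+4)/2 = 5/2.
By the law of total expectation,
E[W] = (1/3)·(8) + (1/3)·(25/3) + (1/3)·(5/2) = 113/18.

113/18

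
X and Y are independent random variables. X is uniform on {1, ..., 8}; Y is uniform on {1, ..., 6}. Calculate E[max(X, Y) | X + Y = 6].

21/5

P(X + Y = 6) = 5/48.
Summing max(X,Y)·P(x,y) over outcomes with X + Y = 6 gives 7/16.
E[max(X, Y) | X + Y = 6] = (7/16) / (5/48) = 21/5.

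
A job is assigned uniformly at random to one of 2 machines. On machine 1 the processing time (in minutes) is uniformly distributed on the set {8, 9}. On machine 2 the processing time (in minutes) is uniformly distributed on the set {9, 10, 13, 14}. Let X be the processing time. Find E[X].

E[X | machine 1] = (8+9)/2 = 17/2.
E[X | machine 2] = (9+10+13+14)/4 = 23/2.
E[X] = (1/2)·(17/2) + (1/2)·(23/2) = 10.

10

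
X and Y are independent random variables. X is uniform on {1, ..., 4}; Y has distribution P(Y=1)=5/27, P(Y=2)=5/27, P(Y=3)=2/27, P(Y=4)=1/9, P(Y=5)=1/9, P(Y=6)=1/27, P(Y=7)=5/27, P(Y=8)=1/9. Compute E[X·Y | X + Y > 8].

657/32

P(X + Y > 8) = 8/27.
Summing XY·P(x,y) over outcomes with X + Y > 8 gives 73/12.
E[X·Y | X + Y > 8] = (73/12) / (8/27) = 657/32.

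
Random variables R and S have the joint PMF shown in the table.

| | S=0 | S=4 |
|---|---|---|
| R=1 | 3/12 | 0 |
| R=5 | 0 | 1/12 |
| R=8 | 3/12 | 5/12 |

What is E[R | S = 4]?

P(S = 4) = 1/2.
Σ R·P over the event = 5·(1/12) + 8·(5/12) = 15/4.
E[R | S = 4] = (15/4) / (1/2) = 15/2.

15/2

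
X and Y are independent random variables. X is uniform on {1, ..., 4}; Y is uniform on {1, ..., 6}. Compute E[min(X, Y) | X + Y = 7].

P(X + Y = 7) = 1/6.
Summing min(X,Y)·P(x,y) over outcomes with X + Y = 7 gives 3/8.
E[min(X, Y) | X + Y = 7] = (3/8) / (1/6) = 9/4.

9/4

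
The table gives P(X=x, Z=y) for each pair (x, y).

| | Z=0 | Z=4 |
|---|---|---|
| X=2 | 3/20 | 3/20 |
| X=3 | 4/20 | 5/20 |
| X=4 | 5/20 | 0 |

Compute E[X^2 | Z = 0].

P(Z = 0) = 3/5.
Summing X^2·P(X=x,Z=y) over the conditioning event gives 32/5.
E[X^2 | Z = 0] = (32/5) / (3/5) = 32/3.

32/3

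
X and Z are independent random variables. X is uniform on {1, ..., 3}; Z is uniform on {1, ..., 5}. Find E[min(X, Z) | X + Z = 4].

P(X + Z = 4) = 1/5.
Summing min(X,Z)·P(x,y) over outcomes with X + Z = 4 gives 4/15.
E[min(X, Z) | X + Z = 4] = (4/15) / (1/5) = 4/3.

4/3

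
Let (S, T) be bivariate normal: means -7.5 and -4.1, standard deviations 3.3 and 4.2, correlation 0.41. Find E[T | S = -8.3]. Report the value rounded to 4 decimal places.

The regression of T on S has slope ρ·σ_T/σ_S and passes through (μ_S, μ_T).
E[T | S=-8.3] = -4.1 + (0.41)·(4.2/3.3)·(-8.3 − (-7.5)) = -4.1 + (0.52182)·(-0.8) = -4.5175.

-4.5175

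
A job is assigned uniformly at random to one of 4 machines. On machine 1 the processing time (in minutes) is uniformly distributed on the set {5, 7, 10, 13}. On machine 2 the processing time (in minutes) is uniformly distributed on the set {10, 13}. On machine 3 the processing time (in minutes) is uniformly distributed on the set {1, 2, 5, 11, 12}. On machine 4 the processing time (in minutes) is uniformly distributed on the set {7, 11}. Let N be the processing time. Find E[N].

709/80

E[N | machine 1] = (5+7+10+13)/4 = 35/4.
E[N | machine 2] = (10+13)/2 = 23/2.
E[N | machine 3] = (1+2+5+11+12)/5 = 31/5.
E[N | machine 4] = (7+11)/2 = 9.
By the law of total expectation,
E[N] = (1/4)·(35/4) + (1/4)·(23/2) + (1/4)·(31/5) + (1/4)·(9) = 709/80.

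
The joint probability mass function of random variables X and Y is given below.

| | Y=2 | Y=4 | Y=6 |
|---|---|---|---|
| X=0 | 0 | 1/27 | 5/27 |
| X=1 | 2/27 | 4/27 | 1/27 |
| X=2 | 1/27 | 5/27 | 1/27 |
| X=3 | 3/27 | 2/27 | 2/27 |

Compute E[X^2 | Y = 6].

P(Y = 6) = 1/3.
Σ X^2·P over the event = 0·(5/27) + 1·(1/27) + 4·(1/27) + 9·(2/27) = 23/27.
E[X^2 | Y = 6] = (23/27) / (1/3) = 23/9.

23/9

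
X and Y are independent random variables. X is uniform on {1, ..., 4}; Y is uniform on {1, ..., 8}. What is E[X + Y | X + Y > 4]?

P(X + Y > 4) = 13/16.
Summing (X+Y)·P(x,y) over outcomes with X + Y > 4 gives 51/8.
E[X + Y | X + Y > 4] = (51/8) / (13/16) = 102/13.

102/13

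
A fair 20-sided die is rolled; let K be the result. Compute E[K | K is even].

Given K is even, K is equally likely to be any of {2, 4, 6, 8, 10, 12, 14, 16, 18, 20}.
E[K | K is even] = (2 + 4 + 6 + 8 + 10 + 12 + 14 + 16 + 18 + 20) / 10 = 11.

11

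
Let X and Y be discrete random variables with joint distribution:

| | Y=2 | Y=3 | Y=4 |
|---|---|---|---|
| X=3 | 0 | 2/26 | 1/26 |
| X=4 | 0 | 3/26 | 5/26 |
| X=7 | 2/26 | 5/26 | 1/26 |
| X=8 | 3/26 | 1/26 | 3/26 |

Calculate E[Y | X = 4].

P(X = 4) = 4/13.
Σ Y·P over the event = 3·(3/26) + 4·(5/26) = 29/26.
E[Y | X = 4] = (29/26) / (4/13) = 29/8.

29/8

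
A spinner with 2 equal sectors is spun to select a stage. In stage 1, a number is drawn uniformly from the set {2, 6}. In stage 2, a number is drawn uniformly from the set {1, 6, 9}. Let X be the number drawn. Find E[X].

E[X | stage 1] = (2+6)/2 = 4.
E[X | stage 2] = (1+6+9)/3 = 16/3.
By the law of total expectation,
E[X] = (1/2)·(4) + (1/2)·(16/3) = 14/3.

14/3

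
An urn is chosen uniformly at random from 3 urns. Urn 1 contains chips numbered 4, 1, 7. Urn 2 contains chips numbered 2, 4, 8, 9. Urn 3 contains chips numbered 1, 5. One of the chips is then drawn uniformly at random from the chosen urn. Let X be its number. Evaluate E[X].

E[X | urn 1] = (4+1+7)/3 = 4.
E[X | urn 2] = (2+4+8+9)/4 = 23/4.
E[X | urn 3] = (1+5)/2 = 3.
By the law of total expectation,
E[X] = (1/3)·(4) + (1/3)·(23/4) + (1/3)·(3) = 17/4.

17/4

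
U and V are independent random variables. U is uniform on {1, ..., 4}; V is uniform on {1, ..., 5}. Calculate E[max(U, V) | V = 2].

Outcomes with V = 2: (1,2), (2,2), (3,2), (4,2), each with probability 1/20.
E[max(U, V) | V = 2] = (2 + 2 + 3 + 4) / 4 = 11/4.

11/4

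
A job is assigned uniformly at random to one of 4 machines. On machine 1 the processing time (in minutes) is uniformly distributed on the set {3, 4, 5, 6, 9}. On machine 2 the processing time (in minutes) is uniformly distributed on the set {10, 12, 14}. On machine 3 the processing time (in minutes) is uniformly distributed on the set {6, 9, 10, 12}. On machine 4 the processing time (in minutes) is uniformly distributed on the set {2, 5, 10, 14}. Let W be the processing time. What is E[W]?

43/5

E[W | machine 1] = (3+4+5+6+9)/5 = 27/5.
E[W | machine 2] = (10+12+14)/3 = 12.
E[W | machine 3] = (6+9+10+12)/4 = 37/4.
E[W | machine 4] = (2+5+10+14)/4 = 31/4.
E[W] = (1/4)·(27/5) + (1/4)·(12) + (1/4)·(37/4) + (1/4)·(31/4) = 43/5.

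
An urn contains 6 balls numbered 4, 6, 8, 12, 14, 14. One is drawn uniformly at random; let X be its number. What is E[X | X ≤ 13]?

P(X ≤ 13) = 2/3.
Σ over the event: 4·1/6 + 6·1/6 + 8·1/6 + 12·1/6 = 5.
E[X | X ≤ 13] = (5) / (2/3) = 15/2.

15/2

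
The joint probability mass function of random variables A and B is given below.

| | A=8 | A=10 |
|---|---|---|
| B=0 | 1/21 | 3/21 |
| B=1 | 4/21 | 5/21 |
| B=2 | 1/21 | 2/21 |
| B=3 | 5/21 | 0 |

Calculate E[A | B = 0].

19/2

P(B = 0) = 4/21.
Σ A·P over the event = 8·(1/21) + 10·(3/21) = 38/21.
E[A | B = 0] = (38/21) / (4/21) = 19/2.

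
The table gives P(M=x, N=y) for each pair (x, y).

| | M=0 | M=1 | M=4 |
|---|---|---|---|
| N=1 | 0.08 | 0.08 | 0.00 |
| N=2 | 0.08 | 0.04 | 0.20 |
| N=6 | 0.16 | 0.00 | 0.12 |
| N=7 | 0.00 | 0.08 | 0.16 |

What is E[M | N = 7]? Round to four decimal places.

3.0000

P(N = 7) = 0.24.
Summing M·P(M=x,N=y) over the conditioning event gives 0.72.
E[M | N = 7] = (0.72) / (0.24) = 3.0000.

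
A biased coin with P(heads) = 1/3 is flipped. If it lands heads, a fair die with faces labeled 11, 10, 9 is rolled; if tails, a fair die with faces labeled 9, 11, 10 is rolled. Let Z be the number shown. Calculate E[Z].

E[Z | heads] = (11+10+9)/3 = 10.
E[Z | tails] = (9+11+10)/3 = 10.
E[Z] = (1/3)·(10) + (2/3)·(10) = 10.

10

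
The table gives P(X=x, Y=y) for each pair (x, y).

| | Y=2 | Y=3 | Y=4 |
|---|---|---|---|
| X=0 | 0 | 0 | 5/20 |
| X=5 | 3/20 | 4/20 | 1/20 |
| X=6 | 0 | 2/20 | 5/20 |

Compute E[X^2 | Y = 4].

P(Y = 4) = 11/20.
Σ X^2·P over the event = 0·(5/20) + 25·(1/20) + 36·(5/20) = 41/4.
E[X^2 | Y = 4] = (41/4) / (11/20) = 205/11.

205/11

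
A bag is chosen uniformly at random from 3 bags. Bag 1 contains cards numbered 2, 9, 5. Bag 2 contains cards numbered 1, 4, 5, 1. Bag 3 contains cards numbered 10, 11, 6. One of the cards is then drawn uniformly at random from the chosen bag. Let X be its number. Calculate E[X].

E[X | bag 1] = (2+9+5)/3 = 16/3.
E[X | bag 2] = (1+4+5+1)/4 = 11/4.
E[X | bag 3] = (10+11+6)/3 = 9.
By the law of total expectation,
E[X] = (1/3)·(16/3) + (1/3)·(11/4) + (1/3)·(9) = 205/36.

205/36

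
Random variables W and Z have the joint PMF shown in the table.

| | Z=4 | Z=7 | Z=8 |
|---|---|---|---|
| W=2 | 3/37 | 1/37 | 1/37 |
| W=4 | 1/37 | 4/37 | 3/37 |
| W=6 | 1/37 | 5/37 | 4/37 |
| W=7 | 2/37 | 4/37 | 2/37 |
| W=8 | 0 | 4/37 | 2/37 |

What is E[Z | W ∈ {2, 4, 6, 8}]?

198/29

P(W ∈ {2, 4, 6, 8}) = 29/37.
Summing Z·P(W=x,Z=y) over the conditioning event gives 198/37.
E[Z | W ∈ {2, 4, 6, 8}] = (198/37) / (29/37) = 198/29.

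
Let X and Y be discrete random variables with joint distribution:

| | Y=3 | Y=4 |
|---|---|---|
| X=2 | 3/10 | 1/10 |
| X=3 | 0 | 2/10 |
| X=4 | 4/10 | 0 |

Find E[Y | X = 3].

4

P(X = 3) = 1/5.
Σ Y·P over the event = 4·(2/10) = 4/5.
E[Y | X = 3] = (4/5) / (1/5) = 4.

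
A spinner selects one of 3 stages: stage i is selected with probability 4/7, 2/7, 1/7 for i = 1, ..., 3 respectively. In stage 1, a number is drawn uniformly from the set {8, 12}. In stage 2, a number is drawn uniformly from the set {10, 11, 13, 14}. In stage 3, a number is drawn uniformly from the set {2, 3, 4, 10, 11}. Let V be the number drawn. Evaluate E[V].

10

E[V | stage 1] = (8+12)/2 = 10.
E[V | stage 2] = (10+11+13+14)/4 = 12.
E[V | stage 3] = (2+3+4+10+11)/5 = 6.
E[V] = (4/7)·(10) + (2/7)·(12) + (1/7)·(6) = 10.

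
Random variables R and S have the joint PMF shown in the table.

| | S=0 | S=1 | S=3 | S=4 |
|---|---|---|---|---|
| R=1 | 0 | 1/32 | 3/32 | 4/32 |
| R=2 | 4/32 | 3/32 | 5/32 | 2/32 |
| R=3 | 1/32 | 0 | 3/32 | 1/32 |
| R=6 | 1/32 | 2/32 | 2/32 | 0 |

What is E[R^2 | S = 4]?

P(S = 4) = 7/32.
Summing R^2·P(R=x,S=y) over the conditioning event gives 21/32.
E[R^2 | S = 4] = (21/32) / (7/32) = 3.

3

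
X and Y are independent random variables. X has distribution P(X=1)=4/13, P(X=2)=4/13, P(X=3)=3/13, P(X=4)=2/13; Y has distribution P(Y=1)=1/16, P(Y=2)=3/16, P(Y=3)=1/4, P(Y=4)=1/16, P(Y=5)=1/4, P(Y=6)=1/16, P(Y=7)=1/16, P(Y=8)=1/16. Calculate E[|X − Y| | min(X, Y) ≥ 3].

P(min(X, Y) ≥ 3) = 15/52.
Summing |X−Y|·P(x,y) over outcomes with min(X, Y) ≥ 3 gives 97/208.
E[|X − Y| | min(X, Y) ≥ 3] = (97/208) / (15/52) = 97/60.

97/60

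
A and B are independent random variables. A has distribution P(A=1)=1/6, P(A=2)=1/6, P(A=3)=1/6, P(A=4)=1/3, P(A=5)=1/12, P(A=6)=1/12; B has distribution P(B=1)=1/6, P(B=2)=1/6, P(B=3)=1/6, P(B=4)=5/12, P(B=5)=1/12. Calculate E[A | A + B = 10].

35/6

P(A + B = 10) = 1/24.
Summing A·P(x,y) over outcomes with A + B = 10 gives 35/144.
E[A | A + B = 10] = (35/144) / (1/24) = 35/6.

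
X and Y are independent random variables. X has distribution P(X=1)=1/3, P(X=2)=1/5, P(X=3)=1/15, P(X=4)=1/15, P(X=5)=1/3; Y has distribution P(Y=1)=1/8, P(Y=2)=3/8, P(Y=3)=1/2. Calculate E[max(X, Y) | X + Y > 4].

289/67

P(X + Y > 4) = 67/120.
Summing max(X,Y)·P(x,y) over outcomes with X + Y > 4 gives 289/120.
E[max(X, Y) | X + Y > 4] = (289/120) / (67/120) = 289/67.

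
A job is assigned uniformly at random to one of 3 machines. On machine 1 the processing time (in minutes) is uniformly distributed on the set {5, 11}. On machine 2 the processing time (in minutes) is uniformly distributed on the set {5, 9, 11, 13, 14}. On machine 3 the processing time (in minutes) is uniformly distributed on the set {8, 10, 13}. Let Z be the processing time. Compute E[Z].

431/45

E[Z | machine 1] = (5+11)/2 = 8.
E[Z | machine 2] = (5+9+11+13+14)/5 = 52/5.
E[Z | machine 3] = (8+10+13)/3 = 31/3.
E[Z] = (1/3)·(8) + (1/3)·(52/5) + (1/3)·(31/3) = 431/45.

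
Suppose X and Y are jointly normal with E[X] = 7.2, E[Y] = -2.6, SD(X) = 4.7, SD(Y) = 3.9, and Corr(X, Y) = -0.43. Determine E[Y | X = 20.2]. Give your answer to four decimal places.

The regression of Y on X has slope ρ·σ_Y/σ_X and passes through (μ_X, μ_Y).
E[Y | X=20.2] = -2.6 + (-0.43)·(3.9/4.7)·(20.2 − (7.2)) = -2.6 + (-0.35681)·(13) = -7.2385.

-7.2385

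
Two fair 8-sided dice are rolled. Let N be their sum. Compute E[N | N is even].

P(N is even) = 1/2.
Σ over the event: 2·1/64 + 4·3/64 + 6·5/64 + 8·7/64 + 10·7/64 + 12·5/64 + 14·3/64 + 16·1/64 = 9/2.
E[N | N is even] = (9/2) / (1/2) = 9.

9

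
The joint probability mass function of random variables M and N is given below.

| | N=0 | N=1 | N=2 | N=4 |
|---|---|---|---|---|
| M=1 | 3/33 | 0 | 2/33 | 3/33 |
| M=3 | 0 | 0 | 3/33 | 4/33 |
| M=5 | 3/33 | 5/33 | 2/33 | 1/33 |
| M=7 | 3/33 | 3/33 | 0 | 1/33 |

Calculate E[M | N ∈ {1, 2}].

P(N ∈ {1, 2}) = 5/11.
Σ M·P over the event = 1·(2/33) + 3·(3/33) + 5·(5/33) + 5·(2/33) + 7·(3/33) = 67/33.
E[M | N ∈ {1, 2}] = (67/33) / (5/11) = 67/15.

67/15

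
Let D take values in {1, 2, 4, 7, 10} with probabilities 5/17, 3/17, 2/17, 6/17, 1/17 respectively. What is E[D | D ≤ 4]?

P(D ≤ 4) = 10/17.
Σ over the event: 1·5/17 + 2·3/17 + 4·2/17 = 19/17.
E[D | D ≤ 4] = (19/17) / (10/17) = 19/10.

19/10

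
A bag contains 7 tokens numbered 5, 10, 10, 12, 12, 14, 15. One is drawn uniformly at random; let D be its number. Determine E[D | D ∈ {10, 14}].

P(D ∈ {10, 14}) = 3/7.
Σ over the event: 10·2/7 + 14·1/7 = 34/7.
E[D | D ∈ {10, 14}] = (34/7) / (3/7) = 34/3.

34/3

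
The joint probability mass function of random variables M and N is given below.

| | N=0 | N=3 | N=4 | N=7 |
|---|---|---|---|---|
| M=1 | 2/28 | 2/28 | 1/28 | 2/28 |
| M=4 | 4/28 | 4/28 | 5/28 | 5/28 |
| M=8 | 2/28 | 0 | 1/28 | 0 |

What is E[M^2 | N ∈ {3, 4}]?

P(N ∈ {3, 4}) = 13/28.
Σ M^2·P over the event = 1·(2/28) + 1·(1/28) + 16·(4/28) + 16·(5/28) + 64·(1/28) = 211/28.
E[M^2 | N ∈ {3, 4}] = (211/28) / (13/28) = 211/13.

211/13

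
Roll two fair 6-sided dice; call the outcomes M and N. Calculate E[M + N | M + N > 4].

P(M + N > 4) = 5/6.
Summing (M+N)·P(x,y) over outcomes with M + N > 4 gives 58/9.
E[M + N | M + N > 4] = (58/9) / (5/6) = 116/15.

116/15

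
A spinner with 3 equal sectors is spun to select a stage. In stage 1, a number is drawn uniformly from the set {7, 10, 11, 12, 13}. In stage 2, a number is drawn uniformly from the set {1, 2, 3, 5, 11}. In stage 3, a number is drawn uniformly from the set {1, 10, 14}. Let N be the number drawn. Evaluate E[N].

70/9

E[N | stage 1] = (7+10+11+12+13)/5 = 53/5.
E[N | stage 2] = (1+2+3+5+11)/5 = 22/5.
E[N | stage 3] = (1+10+14)/3 = 25/3.
By the law of total expectation,
E[N] = (1/3)·(53/5) + (1/3)·(22/5) + (1/3)·(25/3) = 70/9.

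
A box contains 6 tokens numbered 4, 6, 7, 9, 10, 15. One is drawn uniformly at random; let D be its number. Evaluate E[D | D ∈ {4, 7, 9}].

20/3

P(D ∈ {4, 7, 9}) = 1/2.
Σ over the event: 4·1/6 + 7·1/6 + 9·1/6 = 10/3.
E[D | D ∈ {4, 7, 9}] = (10/3) / (1/2) = 20/3.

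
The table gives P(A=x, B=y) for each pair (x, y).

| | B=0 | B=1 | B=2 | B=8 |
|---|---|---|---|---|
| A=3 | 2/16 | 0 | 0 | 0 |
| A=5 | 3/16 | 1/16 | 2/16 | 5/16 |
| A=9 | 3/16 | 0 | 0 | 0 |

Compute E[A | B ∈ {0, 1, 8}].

39/7

P(B ∈ {0, 1, 8}) = 7/8.
Summing A·P(A=x,B=y) over the conditioning event gives 39/8.
E[A | B ∈ {0, 1, 8}] = (39/8) / (7/8) = 39/7.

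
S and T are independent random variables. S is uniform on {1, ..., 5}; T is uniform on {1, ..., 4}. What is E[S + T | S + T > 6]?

23/3

Outcomes with S + T > 6: (3,4), (4,3), (4,4), (5,2), (5,3), (5,4), each with probability 1/20.
E[S + T | S + T > 6] = (7 + 7 + 8 + 7 + 8 + 9) / 6 = 23/3.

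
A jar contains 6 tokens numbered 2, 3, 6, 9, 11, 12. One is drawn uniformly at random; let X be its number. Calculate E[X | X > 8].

32/3

P(X > 8) = 1/2.
Σ over the event: 9·1/6 + 11·1/6 + 12·1/6 = 16/3.
E[X | X > 8] = (16/3) / (1/2) = 32/3.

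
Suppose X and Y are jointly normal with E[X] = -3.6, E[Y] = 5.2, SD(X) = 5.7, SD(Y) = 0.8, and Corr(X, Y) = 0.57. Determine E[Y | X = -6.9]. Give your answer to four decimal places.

For a bivariate normal, E[Y | X=x] = μ_Y + ρ·(σ_Y/σ_X)·(x − μ_X).
E[Y | X=-6.9] = 5.2 + (0.57)·(0.8/5.7)·(-6.9 − (-3.6)) = 5.2 + (0.08)·(-3.3) = 4.9360.

4.9360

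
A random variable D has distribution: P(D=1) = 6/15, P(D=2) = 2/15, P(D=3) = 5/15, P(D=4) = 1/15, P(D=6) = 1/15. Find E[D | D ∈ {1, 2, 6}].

P(D ∈ {1, 2, 6}) = 3/5.
Σ over the event: 1·2/5 + 2·2/15 + 6·1/15 = 16/15.
E[D | D ∈ {1, 2, 6}] = (16/15) / (3/5) = 16/9.

16/9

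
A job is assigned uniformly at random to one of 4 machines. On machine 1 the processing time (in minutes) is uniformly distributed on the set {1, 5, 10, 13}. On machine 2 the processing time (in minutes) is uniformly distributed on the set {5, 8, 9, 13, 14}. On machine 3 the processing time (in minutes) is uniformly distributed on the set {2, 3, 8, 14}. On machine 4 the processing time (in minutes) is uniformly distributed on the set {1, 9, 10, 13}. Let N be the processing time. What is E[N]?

641/80

E[N | machine 1] = (1+5+10+13)/4 = 29/4.
E[N | machine 2] = (5+8+9+13+14)/5 = 49/5.
E[N | machine 3] = (2+3+8+14)/4 = 27/4.
E[N | machine 4] = (1+9+10+13)/4 = 33/4.
By the law of total expectation,
E[N] = (1/4)·(29/4) + (1/4)·(49/5) + (1/4)·(27/4) + (1/4)·(33/4) = 641/80.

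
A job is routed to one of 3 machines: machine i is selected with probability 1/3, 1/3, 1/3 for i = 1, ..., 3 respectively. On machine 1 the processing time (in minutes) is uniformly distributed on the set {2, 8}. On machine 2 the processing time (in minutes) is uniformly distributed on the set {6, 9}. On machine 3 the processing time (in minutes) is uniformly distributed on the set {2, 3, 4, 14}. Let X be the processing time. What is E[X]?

73/12

E[X | machine 1] = (2+8)/2 = 5.
E[X | machine 2] = (6+9)/2 = 15/2.
E[X | machine 3] = (2+3+4+14)/4 = 23/4.
E[X] = (1/3)·(5) + (1/3)·(15/2) + (1/3)·(23/4) = 73/12.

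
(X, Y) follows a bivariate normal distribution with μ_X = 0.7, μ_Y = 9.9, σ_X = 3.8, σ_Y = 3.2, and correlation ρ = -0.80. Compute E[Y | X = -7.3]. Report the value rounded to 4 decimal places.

15.2895

The regression of Y on X has slope ρ·σ_Y/σ_X and passes through (μ_X, μ_Y).
E[Y | X=-7.3] = 9.9 + (-0.80)·(3.2/3.8)·(-7.3 − (0.7)) = 9.9 + (-0.673684)·(-8) = 15.2895.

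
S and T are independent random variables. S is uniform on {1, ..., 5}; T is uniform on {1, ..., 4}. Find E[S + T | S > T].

6

Outcomes with S > T: (2,1), (3,1), (3,2), (4,1), (4,2), (4,3), (5,1), (5,2), (5,3), (5,4), each with probability 1/20.
E[S + T | S > T] = (3 + 4 + 5 + 5 + 6 + 7 + 6 + 7 + 8 + 9) / 10 = 6.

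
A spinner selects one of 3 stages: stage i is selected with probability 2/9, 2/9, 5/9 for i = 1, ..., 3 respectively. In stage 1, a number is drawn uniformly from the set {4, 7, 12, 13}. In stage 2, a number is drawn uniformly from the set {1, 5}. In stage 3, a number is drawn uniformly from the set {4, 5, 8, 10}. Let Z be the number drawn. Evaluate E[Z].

77/12

E[Z | stage 1] = (4+7+12+13)/4 = 9.
E[Z | stage 2] = (1+5)/2 = 3.
E[Z | stage 3] = (4+5+8+10)/4 = 27/4.
By the law of total expectation,
E[Z] = (2/9)·(9) + (2/9)·(3) + (5/9)·(27/4) = 77/12.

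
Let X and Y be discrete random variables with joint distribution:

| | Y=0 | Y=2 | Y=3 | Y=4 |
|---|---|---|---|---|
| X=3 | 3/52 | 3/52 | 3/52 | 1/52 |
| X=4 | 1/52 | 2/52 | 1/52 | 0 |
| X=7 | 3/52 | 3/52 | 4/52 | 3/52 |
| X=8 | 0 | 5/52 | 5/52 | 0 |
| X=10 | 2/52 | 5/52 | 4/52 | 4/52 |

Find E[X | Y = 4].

P(Y = 4) = 2/13.
Summing X·P(X=x,Y=y) over the conditioning event gives 16/13.
E[X | Y = 4] = (16/13) / (2/13) = 8.

8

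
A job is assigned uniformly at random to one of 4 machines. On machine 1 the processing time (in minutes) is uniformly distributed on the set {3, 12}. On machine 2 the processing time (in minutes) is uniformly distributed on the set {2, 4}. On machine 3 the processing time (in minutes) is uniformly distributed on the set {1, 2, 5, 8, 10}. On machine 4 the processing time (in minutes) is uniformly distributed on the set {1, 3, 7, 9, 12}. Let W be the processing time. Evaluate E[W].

E[W | machine 1] = (3+12)/2 = 15/2.
E[W | machine 2] = (2+4)/2 = 3.
E[W | machine 3] = (1+2+5+8+10)/5 = 26/5.
E[W | machine 4] = (1+3+7+9+12)/5 = 32/5.
By the law of total expectation,
E[W] = (1/4)·(15/2) + (1/4)·(3) + (1/4)·(26/5) + (1/4)·(32/5) = 221/40.

221/40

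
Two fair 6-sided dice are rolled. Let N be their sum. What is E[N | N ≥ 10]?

32/3

P(N ≥ 10) = 1/6.
Σ over the event: 10·1/12 + 11·1/18 + 12·1/36 = 16/9.
E[N | N ≥ 10] = (16/9) / (1/6) = 32/3.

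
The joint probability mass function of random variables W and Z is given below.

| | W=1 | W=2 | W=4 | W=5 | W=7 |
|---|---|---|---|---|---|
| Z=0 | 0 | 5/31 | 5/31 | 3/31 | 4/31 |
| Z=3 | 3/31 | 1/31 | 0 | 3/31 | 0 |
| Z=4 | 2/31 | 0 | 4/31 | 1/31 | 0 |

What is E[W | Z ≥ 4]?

P(Z ≥ 4) = 7/31.
Σ W·P over the event = 1·(2/31) + 4·(4/31) + 5·(1/31) = 23/31.
E[W | Z ≥ 4] = (23/31) / (7/31) = 23/7.

23/7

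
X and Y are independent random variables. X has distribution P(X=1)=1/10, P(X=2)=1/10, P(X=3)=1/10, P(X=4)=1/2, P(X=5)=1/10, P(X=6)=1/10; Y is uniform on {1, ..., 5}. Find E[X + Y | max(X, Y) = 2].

P(max(X, Y) = 2) = 3/50.
Summing (X+Y)·P(x,y) over outcomes with max(X, Y) = 2 gives 1/5.
E[X + Y | max(X, Y) = 2] = (1/5) / (3/50) = 10/3.

10/3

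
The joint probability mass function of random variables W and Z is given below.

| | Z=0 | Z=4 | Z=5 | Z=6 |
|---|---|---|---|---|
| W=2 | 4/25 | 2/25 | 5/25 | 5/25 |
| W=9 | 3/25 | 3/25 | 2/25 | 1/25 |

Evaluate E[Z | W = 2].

63/16

P(W = 2) = 16/25.
Σ Z·P over the event = 0·(4/25) + 4·(2/25) + 5·(5/25) + 6·(5/25) = 63/25.
E[Z | W = 2] = (63/25) / (16/25) = 63/16.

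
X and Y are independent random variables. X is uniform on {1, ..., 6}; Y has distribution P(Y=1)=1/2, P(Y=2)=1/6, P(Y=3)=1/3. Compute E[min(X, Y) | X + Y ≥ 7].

25/11

P(X + Y ≥ 7) = 11/36.
Summing min(X,Y)·P(x,y) over outcomes with X + Y ≥ 7 gives 25/36.
E[min(X, Y) | X + Y ≥ 7] = (25/36) / (11/36) = 25/11.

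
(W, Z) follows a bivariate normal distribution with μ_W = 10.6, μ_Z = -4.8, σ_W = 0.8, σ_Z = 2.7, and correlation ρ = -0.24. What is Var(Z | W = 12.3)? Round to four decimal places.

6.8701

Var(Z | W=x) = (1 − ρ²)·σ_Z².
Var(Z | W=12.3) = (2.7)²·(1 − (-0.24)²) = 7.29·0.9424 = 6.8701.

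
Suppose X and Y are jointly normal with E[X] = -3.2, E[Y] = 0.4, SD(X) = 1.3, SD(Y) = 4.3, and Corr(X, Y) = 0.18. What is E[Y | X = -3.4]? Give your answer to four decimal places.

0.2809

The regression of Y on X has slope ρ·σ_Y/σ_X and passes through (μ_X, μ_Y).
E[Y | X=-3.4] = 0.4 + (0.18)·(4.3/1.3)·(-3.4 − (-3.2)) = 0.4 + (0.59538)·(-0.2) = 0.2809.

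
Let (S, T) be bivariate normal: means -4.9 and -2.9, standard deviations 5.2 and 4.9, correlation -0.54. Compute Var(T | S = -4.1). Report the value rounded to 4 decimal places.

17.0087

The conditional variance in a bivariate normal is σ_T²(1 − ρ²), independent of x.
Var(T | S=-4.1) = (4.9)²·(1 − (-0.54)²) = 24.01·0.7084 = 17.0087.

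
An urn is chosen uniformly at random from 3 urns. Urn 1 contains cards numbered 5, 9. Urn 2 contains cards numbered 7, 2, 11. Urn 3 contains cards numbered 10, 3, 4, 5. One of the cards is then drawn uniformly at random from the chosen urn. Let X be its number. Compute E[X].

115/18

E[X | urn 1] = (5+9)/2 = 7.
E[X | urn 2] = (7+2+11)/3 = 20/3.
E[X | urn 3] = (10+3+4+5)/4 = 11/2.
E[X] = (1/3)·(7) + (1/3)·(20/3) + (1/3)·(11/2) = 115/18.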